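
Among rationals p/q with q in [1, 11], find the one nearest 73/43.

17/10

Expand x = 73/43 as a continued fraction with the Euclidean algorithm:
  73 = 1*43 + 30, so a_0 = 1.
  43 = 1*30 + 13, so a_1 = 1.
  30 = 2*13 + 4, so a_2 = 2.
  13 = 3*4 + 1, so a_3 = 3.
  4 = 4*1 + 0, so a_4 = 4.
so x = [1; 1, 2, 3, 4].
Convergents (p_i = a_i*p_{i-1} + p_{i-2}, q_i = a_i*q_{i-1} + q_{i-2} with p_{-2}=0, p_{-1}=1, q_{-2}=1, q_{-1}=0), until the denominator exceeds 11:
  i=0: a_0=1, p_0 = 1*1 + 0 = 1, q_0 = 1*0 + 1 = 1.
  i=1: a_1=1, p_1 = 1*1 + 1 = 2, q_1 = 1*1 + 0 = 1.
  i=2: a_2=2, p_2 = 2*2 + 1 = 5, q_2 = 2*1 + 1 = 3.
  i=3: a_3=3, p_3 = 3*5 + 2 = 17, q_3 = 3*3 + 1 = 10.
  i=4: a_4=4, p_4 = 4*17 + 5 = 73, q_4 = 4*10 + 3 = 43.
q_4 = 43 > 11, so the last convergent with denominator <= 11 is p_3/q_3 = 17/10.
The closest fraction with denominator <= 11 is either p_3/q_3 or the intermediate fraction (k*p_3 + p_2)/(k*q_3 + q_2) with the largest k >= 1 whose denominator stays <= 11; these approach x as k grows, and every other convergent or intermediate fraction in range is farther away.
Largest k: floor((11 - q_2)/q_3) = floor((11 - 3)/10) = 0.
Since k = 0, no intermediate fraction beyond p_3/q_3 has denominator <= 11, so the convergent 17/10 is the closest (its error is |73*10 - 17*43|/(43*10) = 1/430).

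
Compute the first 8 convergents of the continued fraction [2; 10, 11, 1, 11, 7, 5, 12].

Using the convergent recurrence p_i = a_i*p_{i-1} + p_{i-2}, q_i = a_i*q_{i-1} + q_{i-2} with p_{-2}=0, p_{-1}=1, q_{-2}=1, q_{-1}=0:
  i=0: a_0=2, p_0 = 2*1 + 0 = 2, q_0 = 2*0 + 1 = 1.
  i=1: a_1=10, p_1 = 10*2 + 1 = 21, q_1 = 10*1 + 0 = 10.
  i=2: a_2=11, p_2 = 11*21 + 2 = 233, q_2 = 11*10 + 1 = 111.
  i=3: a_3=1, p_3 = 1*233 + 21 = 254, q_3 = 1*111 + 10 = 121.
  i=4: a_4=11, p_4 = 11*254 + 233 = 3027, q_4 = 11*121 + 111 = 1442.
  i=5: a_5=7, p_5 = 7*3027 + 254 = 21443, q_5 = 7*1442 + 121 = 10215.
  i=6: a_6=5, p_6 = 5*21443 + 3027 = 110242, q_6 = 5*10215 + 1442 = 52517.
  i=7: a_7=12, p_7 = 12*110242 + 21443 = 1344347, q_7 = 12*52517 + 10215 = 640419.

2/1, 21/10, 233/111, 254/121, 3027/1442, 21443/10215, 110242/52517, 1344347/640419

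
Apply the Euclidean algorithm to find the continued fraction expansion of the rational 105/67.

Run the Euclidean algorithm on 105 and 67; the successive quotients are the partial quotients a_0, a_1, ... (each step inverts the fractional part left over by the previous one):
  105 = 1*67 + 38, so a_0 = 1.
  67 = 1*38 + 29, so a_1 = 1.
  38 = 1*29 + 9, so a_2 = 1.
  29 = 3*9 + 2, so a_3 = 3.
  9 = 4*2 + 1, so a_4 = 4.
  2 = 2*1 + 0, so a_5 = 2.
The remainder reaches 0 after 6 divisions, so the expansion has 6 partial quotients, read off in order.

[1; 1, 1, 3, 4, 2]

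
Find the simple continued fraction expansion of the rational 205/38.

Run the Euclidean algorithm on 205 and 38; the successive quotients are the partial quotients a_0, a_1, ... (each step inverts the fractional part left over by the previous one):
  205 = 5*38 + 15, so a_0 = 5.
  38 = 2*15 + 8, so a_1 = 2.
  15 = 1*8 + 7, so a_2 = 1.
  8 = 1*7 + 1, so a_3 = 1.
  7 = 7*1 + 0, so a_4 = 7.
The remainder reaches 0 after 5 divisions, so the expansion has 5 partial quotients, read off in order.

[5; 2, 1, 1, 7]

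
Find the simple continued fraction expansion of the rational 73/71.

Run the Euclidean algorithm on 73 and 71; the successive quotients are the partial quotients a_0, a_1, ... (each step inverts the fractional part left over by the previous one):
  73 = 1*71 + 2, so a_0 = 1.
  71 = 35*2 + 1, so a_1 = 35.
  2 = 2*1 + 0, so a_2 = 2.
The remainder reaches 0 after 3 divisions, so the expansion has 3 partial quotients, read off in order.

[1; 35, 2]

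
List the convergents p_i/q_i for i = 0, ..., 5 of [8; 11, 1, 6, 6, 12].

8/1, 89/11, 97/12, 671/83, 4123/510, 50147/6203

Using the convergent recurrence p_i = a_i*p_{i-1} + p_{i-2}, q_i = a_i*q_{i-1} + q_{i-2} with p_{-2}=0, p_{-1}=1, q_{-2}=1, q_{-1}=0:
  i=0: a_0=8, p_0 = 8*1 + 0 = 8, q_0 = 8*0 + 1 = 1.
  i=1: a_1=11, p_1 = 11*8 + 1 = 89, q_1 = 11*1 + 0 = 11.
  i=2: a_2=1, p_2 = 1*89 + 8 = 97, q_2 = 1*11 + 1 = 12.
  i=3: a_3=6, p_3 = 6*97 + 89 = 671, q_3 = 6*12 + 11 = 83.
  i=4: a_4=6, p_4 = 6*671 + 97 = 4123, q_4 = 6*83 + 12 = 510.
  i=5: a_5=12, p_5 = 12*4123 + 671 = 50147, q_5 = 12*510 + 83 = 6203.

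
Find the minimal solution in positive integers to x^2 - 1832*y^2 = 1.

(x, y) = (22899, 535)

First expand sqrt(1832) as a continued fraction. With x_i = (sqrt(1832) + m_i)/d_i and (m_0, d_0) = (0, 1): a_0 = floor(sqrt(1832)) = 42, since 42^2 = 1764 <= 1832 < 1849 = 43^2.
Iterate m_{i+1} = d_i*a_i - m_i, d_{i+1} = (1832 - m_{i+1}^2)/d_i, a_{i+1} = floor((a_0 + m_{i+1})/d_{i+1}):
  m_1 = 1*42 - 0 = 42, d_1 = (1832 - 42^2)/1 = 68/1 = 68, a_1 = floor((42 + 42)/68) = 1.
  m_2 = 68*1 - 42 = 26, d_2 = (1832 - 26^2)/68 = 1156/68 = 17, a_2 = floor((42 + 26)/17) = 4.
  m_3 = 17*4 - 26 = 42, d_3 = (1832 - 42^2)/17 = 68/17 = 4, a_3 = floor((42 + 42)/4) = 21.
  m_4 = 4*21 - 42 = 42, d_4 = (1832 - 42^2)/4 = 68/4 = 17, a_4 = floor((42 + 42)/17) = 4.
  m_5 = 17*4 - 42 = 26, d_5 = (1832 - 26^2)/17 = 1156/17 = 68, a_5 = floor((42 + 26)/68) = 1.
  m_6 = 68*1 - 26 = 42, d_6 = (1832 - 42^2)/68 = 68/68 = 1, a_6 = floor((42 + 42)/1) = 84.
  m_7 = 1*84 - 42 = 42, d_7 = (1832 - 42^2)/1 = 68/1 = 68: (m_7, d_7) = (m_1, d_1) = (42, 68), so from here the quotients repeat a_1, ..., a_6; the period length is 6.
So sqrt(1832) = [42; (1, 4, 21, 4, 1, 84)] with period length k = 6.
k is even, so the fundamental solution of x^2 - 1832y^2 = 1 is (p_{k-1}, q_{k-1}) = (p_5, q_5); compute convergents through index 5.
Convergents (p_i = a_i*p_{i-1} + p_{i-2}, q_i = a_i*q_{i-1} + q_{i-2} with p_{-2}=0, p_{-1}=1, q_{-2}=1, q_{-1}=0):
  i=0: a_0=42, p_0 = 42*1 + 0 = 42, q_0 = 42*0 + 1 = 1.
  i=1: a_1=1, p_1 = 1*42 + 1 = 43, q_1 = 1*1 + 0 = 1.
  i=2: a_2=4, p_2 = 4*43 + 42 = 214, q_2 = 4*1 + 1 = 5.
  i=3: a_3=21, p_3 = 21*214 + 43 = 4537, q_3 = 21*5 + 1 = 106.
  i=4: a_4=4, p_4 = 4*4537 + 214 = 18362, q_4 = 4*106 + 5 = 429.
  i=5: a_5=1, p_5 = 1*18362 + 4537 = 22899, q_5 = 1*429 + 106 = 535.
Check: 22899^2 - 1832*535^2 = 524364201 - 524364200 = 1, so (x, y) = (22899, 535) solves the equation, and by the theorem it is the least positive solution.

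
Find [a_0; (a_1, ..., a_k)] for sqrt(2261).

Write x_i = (sqrt(2261) + m_i)/d_i with (m_0, d_0) = (0, 1). a_0 = floor(sqrt(2261)) = 47, since 47^2 = 2209 <= 2261 < 2304 = 48^2.
Iterate m_{i+1} = d_i*a_i - m_i, d_{i+1} = (2261 - m_{i+1}^2)/d_i, a_{i+1} = floor((a_0 + m_{i+1})/d_{i+1}):
  m_1 = 1*47 - 0 = 47, d_1 = (2261 - 47^2)/1 = 52/1 = 52, a_1 = floor((47 + 47)/52) = 1.
  m_2 = 52*1 - 47 = 5, d_2 = (2261 - 5^2)/52 = 2236/52 = 43, a_2 = floor((47 + 5)/43) = 1.
  m_3 = 43*1 - 5 = 38, d_3 = (2261 - 38^2)/43 = 817/43 = 19, a_3 = floor((47 + 38)/19) = 4.
  m_4 = 19*4 - 38 = 38, d_4 = (2261 - 38^2)/19 = 817/19 = 43, a_4 = floor((47 + 38)/43) = 1.
  m_5 = 43*1 - 38 = 5, d_5 = (2261 - 5^2)/43 = 2236/43 = 52, a_5 = floor((47 + 5)/52) = 1.
  m_6 = 52*1 - 5 = 47, d_6 = (2261 - 47^2)/52 = 52/52 = 1, a_6 = floor((47 + 47)/1) = 94.
  m_7 = 1*94 - 47 = 47, d_7 = (2261 - 47^2)/1 = 52/1 = 52: (m_7, d_7) = (m_1, d_1) = (47, 52), so from here the quotients repeat a_1, ..., a_6; the period length is 6.
Hence the expansion of sqrt(2261) is a_0 = 47 followed by the repeating block 1, 1, 4, 1, 1, 94 (period 6).

[47; (1, 1, 4, 1, 1, 94)]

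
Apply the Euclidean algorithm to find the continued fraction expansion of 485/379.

Run the Euclidean algorithm on 485 and 379; the successive quotients are the partial quotients a_0, a_1, ... (each step inverts the fractional part left over by the previous one):
  485 = 1*379 + 106, so a_0 = 1.
  379 = 3*106 + 61, so a_1 = 3.
  106 = 1*61 + 45, so a_2 = 1.
  61 = 1*45 + 16, so a_3 = 1.
  45 = 2*16 + 13, so a_4 = 2.
  16 = 1*13 + 3, so a_5 = 1.
  13 = 4*3 + 1, so a_6 = 4.
  3 = 3*1 + 0, so a_7 = 3.
The remainder reaches 0 after 8 divisions, so the expansion has 8 partial quotients, read off in order.

[1; 3, 1, 1, 2, 1, 4, 3]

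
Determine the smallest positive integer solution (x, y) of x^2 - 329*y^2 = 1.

(x, y) = (2376415, 131016)

First expand sqrt(329) as a continued fraction. With x_i = (sqrt(329) + m_i)/d_i and (m_0, d_0) = (0, 1): a_0 = floor(sqrt(329)) = 18, since 18^2 = 324 <= 329 < 361 = 19^2.
Iterate m_{i+1} = d_i*a_i - m_i, d_{i+1} = (329 - m_{i+1}^2)/d_i, a_{i+1} = floor((a_0 + m_{i+1})/d_{i+1}):
  m_1 = 1*18 - 0 = 18, d_1 = (329 - 18^2)/1 = 5/1 = 5, a_1 = floor((18 + 18)/5) = 7.
  m_2 = 5*7 - 18 = 17, d_2 = (329 - 17^2)/5 = 40/5 = 8, a_2 = floor((18 + 17)/8) = 4.
  m_3 = 8*4 - 17 = 15, d_3 = (329 - 15^2)/8 = 104/8 = 13, a_3 = floor((18 + 15)/13) = 2.
  m_4 = 13*2 - 15 = 11, d_4 = (329 - 11^2)/13 = 208/13 = 16, a_4 = floor((18 + 11)/16) = 1.
  m_5 = 16*1 - 11 = 5, d_5 = (329 - 5^2)/16 = 304/16 = 19, a_5 = floor((18 + 5)/19) = 1.
  m_6 = 19*1 - 5 = 14, d_6 = (329 - 14^2)/19 = 133/19 = 7, a_6 = floor((18 + 14)/7) = 4.
  m_7 = 7*4 - 14 = 14, d_7 = (329 - 14^2)/7 = 133/7 = 19, a_7 = floor((18 + 14)/19) = 1.
  m_8 = 19*1 - 14 = 5, d_8 = (329 - 5^2)/19 = 304/19 = 16, a_8 = floor((18 + 5)/16) = 1.
  m_9 = 16*1 - 5 = 11, d_9 = (329 - 11^2)/16 = 208/16 = 13, a_9 = floor((18 + 11)/13) = 2.
  m_10 = 13*2 - 11 = 15, d_10 = (329 - 15^2)/13 = 104/13 = 8, a_10 = floor((18 + 15)/8) = 4.
  m_11 = 8*4 - 15 = 17, d_11 = (329 - 17^2)/8 = 40/8 = 5, a_11 = floor((18 + 17)/5) = 7.
  m_12 = 5*7 - 17 = 18, d_12 = (329 - 18^2)/5 = 5/5 = 1, a_12 = floor((18 + 18)/1) = 36.
  m_13 = 1*36 - 18 = 18, d_13 = (329 - 18^2)/1 = 5/1 = 5: (m_13, d_13) = (m_1, d_1) = (18, 5), so from here the quotients repeat a_1, ..., a_12; the period length is 12.
So sqrt(329) = [18; (7, 4, 2, 1, 1, 4, 1, 1, 2, 4, 7, 36)] with period length k = 12.
k is even, so the fundamental solution of x^2 - 329y^2 = 1 is (p_{k-1}, q_{k-1}) = (p_11, q_11); compute convergents through index 11.
Convergents (p_i = a_i*p_{i-1} + p_{i-2}, q_i = a_i*q_{i-1} + q_{i-2} with p_{-2}=0, p_{-1}=1, q_{-2}=1, q_{-1}=0):
  i=0: a_0=18, p_0 = 18*1 + 0 = 18, q_0 = 18*0 + 1 = 1.
  i=1: a_1=7, p_1 = 7*18 + 1 = 127, q_1 = 7*1 + 0 = 7.
  i=2: a_2=4, p_2 = 4*127 + 18 = 526, q_2 = 4*7 + 1 = 29.
  i=3: a_3=2, p_3 = 2*526 + 127 = 1179, q_3 = 2*29 + 7 = 65.
  i=4: a_4=1, p_4 = 1*1179 + 526 = 1705, q_4 = 1*65 + 29 = 94.
  i=5: a_5=1, p_5 = 1*1705 + 1179 = 2884, q_5 = 1*94 + 65 = 159.
  i=6: a_6=4, p_6 = 4*2884 + 1705 = 13241, q_6 = 4*159 + 94 = 730.
  i=7: a_7=1, p_7 = 1*13241 + 2884 = 16125, q_7 = 1*730 + 159 = 889.
  i=8: a_8=1, p_8 = 1*16125 + 13241 = 29366, q_8 = 1*889 + 730 = 1619.
  i=9: a_9=2, p_9 = 2*29366 + 16125 = 74857, q_9 = 2*1619 + 889 = 4127.
  i=10: a_10=4, p_10 = 4*74857 + 29366 = 328794, q_10 = 4*4127 + 1619 = 18127.
  i=11: a_11=7, p_11 = 7*328794 + 74857 = 2376415, q_11 = 7*18127 + 4127 = 131016.
Check: 2376415^2 - 329*131016^2 = 5647348252225 - 5647348252224 = 1, so (x, y) = (2376415, 131016) solves the equation, and by the theorem it is the least positive solution.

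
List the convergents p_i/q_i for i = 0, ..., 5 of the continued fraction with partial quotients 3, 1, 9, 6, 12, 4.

Using the convergent recurrence p_i = a_i*p_{i-1} + p_{i-2}, q_i = a_i*q_{i-1} + q_{i-2} with p_{-2}=0, p_{-1}=1, q_{-2}=1, q_{-1}=0:
  i=0: a_0=3, p_0 = 3*1 + 0 = 3, q_0 = 3*0 + 1 = 1.
  i=1: a_1=1, p_1 = 1*3 + 1 = 4, q_1 = 1*1 + 0 = 1.
  i=2: a_2=9, p_2 = 9*4 + 3 = 39, q_2 = 9*1 + 1 = 10.
  i=3: a_3=6, p_3 = 6*39 + 4 = 238, q_3 = 6*10 + 1 = 61.
  i=4: a_4=12, p_4 = 12*238 + 39 = 2895, q_4 = 12*61 + 10 = 742.
  i=5: a_5=4, p_5 = 4*2895 + 238 = 11818, q_5 = 4*742 + 61 = 3029.

3/1, 4/1, 39/10, 238/61, 2895/742, 11818/3029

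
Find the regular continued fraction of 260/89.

[2; 1, 11, 1, 2, 2]

Run the Euclidean algorithm on 260 and 89; the successive quotients are the partial quotients a_0, a_1, ... (each step inverts the fractional part left over by the previous one):
  260 = 2*89 + 82, so a_0 = 2.
  89 = 1*82 + 7, so a_1 = 1.
  82 = 11*7 + 5, so a_2 = 11.
  7 = 1*5 + 2, so a_3 = 1.
  5 = 2*2 + 1, so a_4 = 2.
  2 = 2*1 + 0, so a_5 = 2.
The remainder reaches 0 after 6 divisions, so the expansion has 6 partial quotients, read off in order.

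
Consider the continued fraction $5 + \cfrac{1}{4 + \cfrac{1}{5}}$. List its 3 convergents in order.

Using the convergent recurrence p_i = a_i*p_{i-1} + p_{i-2}, q_i = a_i*q_{i-1} + q_{i-2} with p_{-2}=0, p_{-1}=1, q_{-2}=1, q_{-1}=0:
  i=0: a_0=5, p_0 = 5*1 + 0 = 5, q_0 = 5*0 + 1 = 1.
  i=1: a_1=4, p_1 = 4*5 + 1 = 21, q_1 = 4*1 + 0 = 4.
  i=2: a_2=5, p_2 = 5*21 + 5 = 110, q_2 = 5*4 + 1 = 21.

5/1, 21/4, 110/21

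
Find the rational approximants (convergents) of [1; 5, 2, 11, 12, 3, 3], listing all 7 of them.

1/1, 6/5, 13/11, 149/126, 1801/1523, 5552/4695, 18457/15608

Using the convergent recurrence p_i = a_i*p_{i-1} + p_{i-2}, q_i = a_i*q_{i-1} + q_{i-2} with p_{-2}=0, p_{-1}=1, q_{-2}=1, q_{-1}=0:
  i=0: a_0=1, p_0 = 1*1 + 0 = 1, q_0 = 1*0 + 1 = 1.
  i=1: a_1=5, p_1 = 5*1 + 1 = 6, q_1 = 5*1 + 0 = 5.
  i=2: a_2=2, p_2 = 2*6 + 1 = 13, q_2 = 2*5 + 1 = 11.
  i=3: a_3=11, p_3 = 11*13 + 6 = 149, q_3 = 11*11 + 5 = 126.
  i=4: a_4=12, p_4 = 12*149 + 13 = 1801, q_4 = 12*126 + 11 = 1523.
  i=5: a_5=3, p_5 = 3*1801 + 149 = 5552, q_5 = 3*1523 + 126 = 4695.
  i=6: a_6=3, p_6 = 3*5552 + 1801 = 18457, q_6 = 3*4695 + 1523 = 15608.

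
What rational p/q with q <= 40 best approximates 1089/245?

40/9

Expand x = 1089/245 as a continued fraction with the Euclidean algorithm:
  1089 = 4*245 + 109, so a_0 = 4.
  245 = 2*109 + 27, so a_1 = 2.
  109 = 4*27 + 1, so a_2 = 4.
  27 = 27*1 + 0, so a_3 = 27.
so x = [4; 2, 4, 27].
Convergents (p_i = a_i*p_{i-1} + p_{i-2}, q_i = a_i*q_{i-1} + q_{i-2} with p_{-2}=0, p_{-1}=1, q_{-2}=1, q_{-1}=0), until the denominator exceeds 40:
  i=0: a_0=4, p_0 = 4*1 + 0 = 4, q_0 = 4*0 + 1 = 1.
  i=1: a_1=2, p_1 = 2*4 + 1 = 9, q_1 = 2*1 + 0 = 2.
  i=2: a_2=4, p_2 = 4*9 + 4 = 40, q_2 = 4*2 + 1 = 9.
  i=3: a_3=27, p_3 = 27*40 + 9 = 1089, q_3 = 27*9 + 2 = 245.
q_3 = 245 > 40, so the last convergent with denominator <= 40 is p_2/q_2 = 40/9.
The closest fraction with denominator <= 40 is either p_2/q_2 or the intermediate fraction (k*p_2 + p_1)/(k*q_2 + q_1) with the largest k >= 1 whose denominator stays <= 40; these approach x as k grows, and every other convergent or intermediate fraction in range is farther away.
Largest k: floor((40 - q_1)/q_2) = floor((40 - 2)/9) = 4.
That gives (4*40 + 9)/(4*9 + 2) = 169/38.
Compare the errors: |x - 40/9| = |1089*9 - 40*245|/(245*9) = 1/2205, and |x - 169/38| = |1089*38 - 169*245|/(245*38) = 23/9310.
Cross-multiplying, 1*9310 = 9310 < 50715 = 23*2205, so 1/2205 is smaller: the convergent 40/9 is closer to x than 169/38.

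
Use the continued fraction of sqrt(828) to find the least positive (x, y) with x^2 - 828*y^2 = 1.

First expand sqrt(828) as a continued fraction. With x_i = (sqrt(828) + m_i)/d_i and (m_0, d_0) = (0, 1): a_0 = floor(sqrt(828)) = 28, since 28^2 = 784 <= 828 < 841 = 29^2.
Iterate m_{i+1} = d_i*a_i - m_i, d_{i+1} = (828 - m_{i+1}^2)/d_i, a_{i+1} = floor((a_0 + m_{i+1})/d_{i+1}):
  m_1 = 1*28 - 0 = 28, d_1 = (828 - 28^2)/1 = 44/1 = 44, a_1 = floor((28 + 28)/44) = 1.
  m_2 = 44*1 - 28 = 16, d_2 = (828 - 16^2)/44 = 572/44 = 13, a_2 = floor((28 + 16)/13) = 3.
  m_3 = 13*3 - 16 = 23, d_3 = (828 - 23^2)/13 = 299/13 = 23, a_3 = floor((28 + 23)/23) = 2.
  m_4 = 23*2 - 23 = 23, d_4 = (828 - 23^2)/23 = 299/23 = 13, a_4 = floor((28 + 23)/13) = 3.
  m_5 = 13*3 - 23 = 16, d_5 = (828 - 16^2)/13 = 572/13 = 44, a_5 = floor((28 + 16)/44) = 1.
  m_6 = 44*1 - 16 = 28, d_6 = (828 - 28^2)/44 = 44/44 = 1, a_6 = floor((28 + 28)/1) = 56.
  m_7 = 1*56 - 28 = 28, d_7 = (828 - 28^2)/1 = 44/1 = 44: (m_7, d_7) = (m_1, d_1) = (28, 44), so from here the quotients repeat a_1, ..., a_6; the period length is 6.
So sqrt(828) = [28; (1, 3, 2, 3, 1, 56)] with period length k = 6.
k is even, so the fundamental solution of x^2 - 828y^2 = 1 is (p_{k-1}, q_{k-1}) = (p_5, q_5); compute convergents through index 5.
Convergents (p_i = a_i*p_{i-1} + p_{i-2}, q_i = a_i*q_{i-1} + q_{i-2} with p_{-2}=0, p_{-1}=1, q_{-2}=1, q_{-1}=0):
  i=0: a_0=28, p_0 = 28*1 + 0 = 28, q_0 = 28*0 + 1 = 1.
  i=1: a_1=1, p_1 = 1*28 + 1 = 29, q_1 = 1*1 + 0 = 1.
  i=2: a_2=3, p_2 = 3*29 + 28 = 115, q_2 = 3*1 + 1 = 4.
  i=3: a_3=2, p_3 = 2*115 + 29 = 259, q_3 = 2*4 + 1 = 9.
  i=4: a_4=3, p_4 = 3*259 + 115 = 892, q_4 = 3*9 + 4 = 31.
  i=5: a_5=1, p_5 = 1*892 + 259 = 1151, q_5 = 1*31 + 9 = 40.
Check: 1151^2 - 828*40^2 = 1324801 - 1324800 = 1, so (x, y) = (1151, 40) solves the equation, and by the theorem it is the least positive solution.

(x, y) = (1151, 40)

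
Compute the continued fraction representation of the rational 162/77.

[2; 9, 1, 1, 1, 2]

Run the Euclidean algorithm on 162 and 77; the successive quotients are the partial quotients a_0, a_1, ... (each step inverts the fractional part left over by the previous one):
  162 = 2*77 + 8, so a_0 = 2.
  77 = 9*8 + 5, so a_1 = 9.
  8 = 1*5 + 3, so a_2 = 1.
  5 = 1*3 + 2, so a_3 = 1.
  3 = 1*2 + 1, so a_4 = 1.
  2 = 2*1 + 0, so a_5 = 2.
The remainder reaches 0 after 6 divisions, so the expansion has 6 partial quotients, read off in order.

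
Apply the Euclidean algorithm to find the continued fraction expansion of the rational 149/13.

Run the Euclidean algorithm on 149 and 13; the successive quotients are the partial quotients a_0, a_1, ... (each step inverts the fractional part left over by the previous one):
  149 = 11*13 + 6, so a_0 = 11.
  13 = 2*6 + 1, so a_1 = 2.
  6 = 6*1 + 0, so a_2 = 6.
The remainder reaches 0 after 3 divisions, so the expansion has 3 partial quotients, read off in order.

[11; 2, 6]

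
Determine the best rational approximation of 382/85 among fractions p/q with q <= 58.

256/57

Expand x = 382/85 as a continued fraction with the Euclidean algorithm:
  382 = 4*85 + 42, so a_0 = 4.
  85 = 2*42 + 1, so a_1 = 2.
  42 = 42*1 + 0, so a_2 = 42.
so x = [4; 2, 42].
Convergents (p_i = a_i*p_{i-1} + p_{i-2}, q_i = a_i*q_{i-1} + q_{i-2} with p_{-2}=0, p_{-1}=1, q_{-2}=1, q_{-1}=0), until the denominator exceeds 58:
  i=0: a_0=4, p_0 = 4*1 + 0 = 4, q_0 = 4*0 + 1 = 1.
  i=1: a_1=2, p_1 = 2*4 + 1 = 9, q_1 = 2*1 + 0 = 2.
  i=2: a_2=42, p_2 = 42*9 + 4 = 382, q_2 = 42*2 + 1 = 85.
q_2 = 85 > 58, so the last convergent with denominator <= 58 is p_1/q_1 = 9/2.
The closest fraction with denominator <= 58 is either p_1/q_1 or the intermediate fraction (k*p_1 + p_0)/(k*q_1 + q_0) with the largest k >= 1 whose denominator stays <= 58; these approach x as k grows, and every other convergent or intermediate fraction in range is farther away.
Largest k: floor((58 - q_0)/q_1) = floor((58 - 1)/2) = 28.
That gives (28*9 + 4)/(28*2 + 1) = 256/57.
Compare the errors: |x - 9/2| = |382*2 - 9*85|/(85*2) = 1/170, and |x - 256/57| = |382*57 - 256*85|/(85*57) = 14/4845.
Cross-multiplying, 14*170 = 2380 < 4845 = 1*4845, so 14/4845 is smaller: the intermediate fraction 256/57 is closer to x than 9/2.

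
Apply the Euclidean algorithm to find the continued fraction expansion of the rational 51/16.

[3; 5, 3]

Run the Euclidean algorithm on 51 and 16; the successive quotients are the partial quotients a_0, a_1, ... (each step inverts the fractional part left over by the previous one):
  51 = 3*16 + 3, so a_0 = 3.
  16 = 5*3 + 1, so a_1 = 5.
  3 = 3*1 + 0, so a_2 = 3.
The remainder reaches 0 after 3 divisions, so the expansion has 3 partial quotients, read off in order.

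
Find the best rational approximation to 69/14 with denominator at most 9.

44/9

Expand x = 69/14 as a continued fraction with the Euclidean algorithm:
  69 = 4*14 + 13, so a_0 = 4.
  14 = 1*13 + 1, so a_1 = 1.
  13 = 13*1 + 0, so a_2 = 13.
so x = [4; 1, 13].
Convergents (p_i = a_i*p_{i-1} + p_{i-2}, q_i = a_i*q_{i-1} + q_{i-2} with p_{-2}=0, p_{-1}=1, q_{-2}=1, q_{-1}=0), until the denominator exceeds 9:
  i=0: a_0=4, p_0 = 4*1 + 0 = 4, q_0 = 4*0 + 1 = 1.
  i=1: a_1=1, p_1 = 1*4 + 1 = 5, q_1 = 1*1 + 0 = 1.
  i=2: a_2=13, p_2 = 13*5 + 4 = 69, q_2 = 13*1 + 1 = 14.
q_2 = 14 > 9, so the last convergent with denominator <= 9 is p_1/q_1 = 5/1.
The closest fraction with denominator <= 9 is either p_1/q_1 or the intermediate fraction (k*p_1 + p_0)/(k*q_1 + q_0) with the largest k >= 1 whose denominator stays <= 9; these approach x as k grows, and every other convergent or intermediate fraction in range is farther away.
Largest k: floor((9 - q_0)/q_1) = floor((9 - 1)/1) = 8.
That gives (8*5 + 4)/(8*1 + 1) = 44/9.
Compare the errors: |x - 5/1| = |69*1 - 5*14|/(14*1) = 1/14, and |x - 44/9| = |69*9 - 44*14|/(14*9) = 5/126.
Cross-multiplying, 5*14 = 70 < 126 = 1*126, so 5/126 is smaller: the intermediate fraction 44/9 is closer to x than 5/1.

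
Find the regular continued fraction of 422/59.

Run the Euclidean algorithm on 422 and 59; the successive quotients are the partial quotients a_0, a_1, ... (each step inverts the fractional part left over by the previous one):
  422 = 7*59 + 9, so a_0 = 7.
  59 = 6*9 + 5, so a_1 = 6.
  9 = 1*5 + 4, so a_2 = 1.
  5 = 1*4 + 1, so a_3 = 1.
  4 = 4*1 + 0, so a_4 = 4.
The remainder reaches 0 after 5 divisions, so the expansion has 5 partial quotients, read off in order.

[7; 6, 1, 1, 4]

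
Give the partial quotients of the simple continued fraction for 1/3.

Run the Euclidean algorithm on 1 and 3; the successive quotients are the partial quotients a_0, a_1, ... (each step inverts the fractional part left over by the previous one):
  1 = 0*3 + 1, so a_0 = 0.
  3 = 3*1 + 0, so a_1 = 3.
The remainder reaches 0 after 2 divisions, so the expansion has 2 partial quotients, read off in order.

[0; 3]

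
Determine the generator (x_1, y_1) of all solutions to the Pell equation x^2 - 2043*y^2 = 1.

(x, y) = (226, 5)

First expand sqrt(2043) as a continued fraction. With x_i = (sqrt(2043) + m_i)/d_i and (m_0, d_0) = (0, 1): a_0 = floor(sqrt(2043)) = 45, since 45^2 = 2025 <= 2043 < 2116 = 46^2.
Iterate m_{i+1} = d_i*a_i - m_i, d_{i+1} = (2043 - m_{i+1}^2)/d_i, a_{i+1} = floor((a_0 + m_{i+1})/d_{i+1}):
  m_1 = 1*45 - 0 = 45, d_1 = (2043 - 45^2)/1 = 18/1 = 18, a_1 = floor((45 + 45)/18) = 5.
  m_2 = 18*5 - 45 = 45, d_2 = (2043 - 45^2)/18 = 18/18 = 1, a_2 = floor((45 + 45)/1) = 90.
  m_3 = 1*90 - 45 = 45, d_3 = (2043 - 45^2)/1 = 18/1 = 18: (m_3, d_3) = (m_1, d_1) = (45, 18), so from here the quotients repeat a_1, a_2; the period length is 2.
So sqrt(2043) = [45; (5, 90)] with period length k = 2.
k is even, so the fundamental solution of x^2 - 2043y^2 = 1 is (p_{k-1}, q_{k-1}) = (p_1, q_1); compute convergents through index 1.
Convergents (p_i = a_i*p_{i-1} + p_{i-2}, q_i = a_i*q_{i-1} + q_{i-2} with p_{-2}=0, p_{-1}=1, q_{-2}=1, q_{-1}=0):
  i=0: a_0=45, p_0 = 45*1 + 0 = 45, q_0 = 45*0 + 1 = 1.
  i=1: a_1=5, p_1 = 5*45 + 1 = 226, q_1 = 5*1 + 0 = 5.
Check: 226^2 - 2043*5^2 = 51076 - 51075 = 1, so (x, y) = (226, 5) solves the equation, and by the theorem it is the least positive solution.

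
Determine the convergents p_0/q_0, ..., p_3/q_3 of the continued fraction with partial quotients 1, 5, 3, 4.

Using the convergent recurrence p_i = a_i*p_{i-1} + p_{i-2}, q_i = a_i*q_{i-1} + q_{i-2} with p_{-2}=0, p_{-1}=1, q_{-2}=1, q_{-1}=0:
  i=0: a_0=1, p_0 = 1*1 + 0 = 1, q_0 = 1*0 + 1 = 1.
  i=1: a_1=5, p_1 = 5*1 + 1 = 6, q_1 = 5*1 + 0 = 5.
  i=2: a_2=3, p_2 = 3*6 + 1 = 19, q_2 = 3*5 + 1 = 16.
  i=3: a_3=4, p_3 = 4*19 + 6 = 82, q_3 = 4*16 + 5 = 69.

1/1, 6/5, 19/16, 82/69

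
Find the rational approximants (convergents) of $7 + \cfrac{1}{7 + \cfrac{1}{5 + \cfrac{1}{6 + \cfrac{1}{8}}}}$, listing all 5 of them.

7/1, 50/7, 257/36, 1592/223, 12993/1820

Using the convergent recurrence p_i = a_i*p_{i-1} + p_{i-2}, q_i = a_i*q_{i-1} + q_{i-2} with p_{-2}=0, p_{-1}=1, q_{-2}=1, q_{-1}=0:
  i=0: a_0=7, p_0 = 7*1 + 0 = 7, q_0 = 7*0 + 1 = 1.
  i=1: a_1=7, p_1 = 7*7 + 1 = 50, q_1 = 7*1 + 0 = 7.
  i=2: a_2=5, p_2 = 5*50 + 7 = 257, q_2 = 5*7 + 1 = 36.
  i=3: a_3=6, p_3 = 6*257 + 50 = 1592, q_3 = 6*36 + 7 = 223.
  i=4: a_4=8, p_4 = 8*1592 + 257 = 12993, q_4 = 8*223 + 36 = 1820.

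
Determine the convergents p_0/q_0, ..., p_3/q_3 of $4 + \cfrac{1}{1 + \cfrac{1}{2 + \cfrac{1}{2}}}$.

Using the convergent recurrence p_i = a_i*p_{i-1} + p_{i-2}, q_i = a_i*q_{i-1} + q_{i-2} with p_{-2}=0, p_{-1}=1, q_{-2}=1, q_{-1}=0:
  i=0: a_0=4, p_0 = 4*1 + 0 = 4, q_0 = 4*0 + 1 = 1.
  i=1: a_1=1, p_1 = 1*4 + 1 = 5, q_1 = 1*1 + 0 = 1.
  i=2: a_2=2, p_2 = 2*5 + 4 = 14, q_2 = 2*1 + 1 = 3.
  i=3: a_3=2, p_3 = 2*14 + 5 = 33, q_3 = 2*3 + 1 = 7.

4/1, 5/1, 14/3, 33/7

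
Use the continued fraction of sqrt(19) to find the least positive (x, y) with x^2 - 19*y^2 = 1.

(x, y) = (170, 39)

First expand sqrt(19) as a continued fraction. With x_i = (sqrt(19) + m_i)/d_i and (m_0, d_0) = (0, 1): a_0 = floor(sqrt(19)) = 4, since 4^2 = 16 <= 19 < 25 = 5^2.
Iterate m_{i+1} = d_i*a_i - m_i, d_{i+1} = (19 - m_{i+1}^2)/d_i, a_{i+1} = floor((a_0 + m_{i+1})/d_{i+1}):
  m_1 = 1*4 - 0 = 4, d_1 = (19 - 4^2)/1 = 3/1 = 3, a_1 = floor((4 + 4)/3) = 2.
  m_2 = 3*2 - 4 = 2, d_2 = (19 - 2^2)/3 = 15/3 = 5, a_2 = floor((4 + 2)/5) = 1.
  m_3 = 5*1 - 2 = 3, d_3 = (19 - 3^2)/5 = 10/5 = 2, a_3 = floor((4 + 3)/2) = 3.
  m_4 = 2*3 - 3 = 3, d_4 = (19 - 3^2)/2 = 10/2 = 5, a_4 = floor((4 + 3)/5) = 1.
  m_5 = 5*1 - 3 = 2, d_5 = (19 - 2^2)/5 = 15/5 = 3, a_5 = floor((4 + 2)/3) = 2.
  m_6 = 3*2 - 2 = 4, d_6 = (19 - 4^2)/3 = 3/3 = 1, a_6 = floor((4 + 4)/1) = 8.
  m_7 = 1*8 - 4 = 4, d_7 = (19 - 4^2)/1 = 3/1 = 3: (m_7, d_7) = (m_1, d_1) = (4, 3), so from here the quotients repeat a_1, ..., a_6; the period length is 6.
So sqrt(19) = [4; (2, 1, 3, 1, 2, 8)] with period length k = 6.
k is even, so the fundamental solution of x^2 - 19y^2 = 1 is (p_{k-1}, q_{k-1}) = (p_5, q_5); compute convergents through index 5.
Convergents (p_i = a_i*p_{i-1} + p_{i-2}, q_i = a_i*q_{i-1} + q_{i-2} with p_{-2}=0, p_{-1}=1, q_{-2}=1, q_{-1}=0):
  i=0: a_0=4, p_0 = 4*1 + 0 = 4, q_0 = 4*0 + 1 = 1.
  i=1: a_1=2, p_1 = 2*4 + 1 = 9, q_1 = 2*1 + 0 = 2.
  i=2: a_2=1, p_2 = 1*9 + 4 = 13, q_2 = 1*2 + 1 = 3.
  i=3: a_3=3, p_3 = 3*13 + 9 = 48, q_3 = 3*3 + 2 = 11.
  i=4: a_4=1, p_4 = 1*48 + 13 = 61, q_4 = 1*11 + 3 = 14.
  i=5: a_5=2, p_5 = 2*61 + 48 = 170, q_5 = 2*14 + 11 = 39.
Check: 170^2 - 19*39^2 = 28900 - 28899 = 1, so (x, y) = (170, 39) solves the equation, and by the theorem it is the least positive solution.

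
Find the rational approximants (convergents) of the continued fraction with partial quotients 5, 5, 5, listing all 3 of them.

Using the convergent recurrence p_i = a_i*p_{i-1} + p_{i-2}, q_i = a_i*q_{i-1} + q_{i-2} with p_{-2}=0, p_{-1}=1, q_{-2}=1, q_{-1}=0:
  i=0: a_0=5, p_0 = 5*1 + 0 = 5, q_0 = 5*0 + 1 = 1.
  i=1: a_1=5, p_1 = 5*5 + 1 = 26, q_1 = 5*1 + 0 = 5.
  i=2: a_2=5, p_2 = 5*26 + 5 = 135, q_2 = 5*5 + 1 = 26.

5/1, 26/5, 135/26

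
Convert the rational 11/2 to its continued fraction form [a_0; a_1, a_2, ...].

[5; 2]

Run the Euclidean algorithm on 11 and 2; the successive quotients are the partial quotients a_0, a_1, ... (each step inverts the fractional part left over by the previous one):
  11 = 5*2 + 1, so a_0 = 5.
  2 = 2*1 + 0, so a_1 = 2.
The remainder reaches 0 after 2 divisions, so the expansion has 2 partial quotients, read off in order.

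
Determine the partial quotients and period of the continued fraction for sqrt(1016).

Write x_i = (sqrt(1016) + m_i)/d_i with (m_0, d_0) = (0, 1). a_0 = floor(sqrt(1016)) = 31, since 31^2 = 961 <= 1016 < 1024 = 32^2.
Iterate m_{i+1} = d_i*a_i - m_i, d_{i+1} = (1016 - m_{i+1}^2)/d_i, a_{i+1} = floor((a_0 + m_{i+1})/d_{i+1}):
  m_1 = 1*31 - 0 = 31, d_1 = (1016 - 31^2)/1 = 55/1 = 55, a_1 = floor((31 + 31)/55) = 1.
  m_2 = 55*1 - 31 = 24, d_2 = (1016 - 24^2)/55 = 440/55 = 8, a_2 = floor((31 + 24)/8) = 6.
  m_3 = 8*6 - 24 = 24, d_3 = (1016 - 24^2)/8 = 440/8 = 55, a_3 = floor((31 + 24)/55) = 1.
  m_4 = 55*1 - 24 = 31, d_4 = (1016 - 31^2)/55 = 55/55 = 1, a_4 = floor((31 + 31)/1) = 62.
  m_5 = 1*62 - 31 = 31, d_5 = (1016 - 31^2)/1 = 55/1 = 55: (m_5, d_5) = (m_1, d_1) = (31, 55), so from here the quotients repeat a_1, ..., a_4; the period length is 4.
Hence the expansion of sqrt(1016) is a_0 = 31 followed by the repeating block 1, 6, 1, 62 (period 4).

[31; (1, 6, 1, 62)]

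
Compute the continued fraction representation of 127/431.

Run the Euclidean algorithm on 127 and 431; the successive quotients are the partial quotients a_0, a_1, ... (each step inverts the fractional part left over by the previous one):
  127 = 0*431 + 127, so a_0 = 0.
  431 = 3*127 + 50, so a_1 = 3.
  127 = 2*50 + 27, so a_2 = 2.
  50 = 1*27 + 23, so a_3 = 1.
  27 = 1*23 + 4, so a_4 = 1.
  23 = 5*4 + 3, so a_5 = 5.
  4 = 1*3 + 1, so a_6 = 1.
  3 = 3*1 + 0, so a_7 = 3.
The remainder reaches 0 after 8 divisions, so the expansion has 8 partial quotients, read off in order.

[0; 3, 2, 1, 1, 5, 1, 3]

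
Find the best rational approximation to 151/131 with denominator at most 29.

15/13

Expand x = 151/131 as a continued fraction with the Euclidean algorithm:
  151 = 1*131 + 20, so a_0 = 1.
  131 = 6*20 + 11, so a_1 = 6.
  20 = 1*11 + 9, so a_2 = 1.
  11 = 1*9 + 2, so a_3 = 1.
  9 = 4*2 + 1, so a_4 = 4.
  2 = 2*1 + 0, so a_5 = 2.
so x = [1; 6, 1, 1, 4, 2].
Convergents (p_i = a_i*p_{i-1} + p_{i-2}, q_i = a_i*q_{i-1} + q_{i-2} with p_{-2}=0, p_{-1}=1, q_{-2}=1, q_{-1}=0), until the denominator exceeds 29:
  i=0: a_0=1, p_0 = 1*1 + 0 = 1, q_0 = 1*0 + 1 = 1.
  i=1: a_1=6, p_1 = 6*1 + 1 = 7, q_1 = 6*1 + 0 = 6.
  i=2: a_2=1, p_2 = 1*7 + 1 = 8, q_2 = 1*6 + 1 = 7.
  i=3: a_3=1, p_3 = 1*8 + 7 = 15, q_3 = 1*7 + 6 = 13.
  i=4: a_4=4, p_4 = 4*15 + 8 = 68, q_4 = 4*13 + 7 = 59.
q_4 = 59 > 29, so the last convergent with denominator <= 29 is p_3/q_3 = 15/13.
The closest fraction with denominator <= 29 is either p_3/q_3 or the intermediate fraction (k*p_3 + p_2)/(k*q_3 + q_2) with the largest k >= 1 whose denominator stays <= 29; these approach x as k grows, and every other convergent or intermediate fraction in range is farther away.
Largest k: floor((29 - q_2)/q_3) = floor((29 - 7)/13) = 1.
That gives (1*15 + 8)/(1*13 + 7) = 23/20.
Compare the errors: |x - 15/13| = |151*13 - 15*131|/(131*13) = 2/1703, and |x - 23/20| = |151*20 - 23*131|/(131*20) = 7/2620.
Cross-multiplying, 2*2620 = 5240 < 11921 = 7*1703, so 2/1703 is smaller: the convergent 15/13 is closer to x than 23/20.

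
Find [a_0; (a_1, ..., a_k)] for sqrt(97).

[9; (1, 5, 1, 1, 1, 1, 1, 1, 5, 1, 18)]

Write x_i = (sqrt(97) + m_i)/d_i with (m_0, d_0) = (0, 1). a_0 = floor(sqrt(97)) = 9, since 9^2 = 81 <= 97 < 100 = 10^2.
Iterate m_{i+1} = d_i*a_i - m_i, d_{i+1} = (97 - m_{i+1}^2)/d_i, a_{i+1} = floor((a_0 + m_{i+1})/d_{i+1}):
  m_1 = 1*9 - 0 = 9, d_1 = (97 - 9^2)/1 = 16/1 = 16, a_1 = floor((9 + 9)/16) = 1.
  m_2 = 16*1 - 9 = 7, d_2 = (97 - 7^2)/16 = 48/16 = 3, a_2 = floor((9 + 7)/3) = 5.
  m_3 = 3*5 - 7 = 8, d_3 = (97 - 8^2)/3 = 33/3 = 11, a_3 = floor((9 + 8)/11) = 1.
  m_4 = 11*1 - 8 = 3, d_4 = (97 - 3^2)/11 = 88/11 = 8, a_4 = floor((9 + 3)/8) = 1.
  m_5 = 8*1 - 3 = 5, d_5 = (97 - 5^2)/8 = 72/8 = 9, a_5 = floor((9 + 5)/9) = 1.
  m_6 = 9*1 - 5 = 4, d_6 = (97 - 4^2)/9 = 81/9 = 9, a_6 = floor((9 + 4)/9) = 1.
  m_7 = 9*1 - 4 = 5, d_7 = (97 - 5^2)/9 = 72/9 = 8, a_7 = floor((9 + 5)/8) = 1.
  m_8 = 8*1 - 5 = 3, d_8 = (97 - 3^2)/8 = 88/8 = 11, a_8 = floor((9 + 3)/11) = 1.
  m_9 = 11*1 - 3 = 8, d_9 = (97 - 8^2)/11 = 33/11 = 3, a_9 = floor((9 + 8)/3) = 5.
  m_10 = 3*5 - 8 = 7, d_10 = (97 - 7^2)/3 = 48/3 = 16, a_10 = floor((9 + 7)/16) = 1.
  m_11 = 16*1 - 7 = 9, d_11 = (97 - 9^2)/16 = 16/16 = 1, a_11 = floor((9 + 9)/1) = 18.
  m_12 = 1*18 - 9 = 9, d_12 = (97 - 9^2)/1 = 16/1 = 16: (m_12, d_12) = (m_1, d_1) = (9, 16), so from here the quotients repeat a_1, ..., a_11; the period length is 11.
Hence the expansion of sqrt(97) is a_0 = 9 followed by the repeating block 1, 5, 1, 1, 1, 1, 1, 1, 5, 1, 18 (period 11).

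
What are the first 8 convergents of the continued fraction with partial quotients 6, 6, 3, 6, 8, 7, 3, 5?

6/1, 37/6, 117/19, 739/120, 6029/979, 42942/6973, 134855/21898, 717217/116463

Using the convergent recurrence p_i = a_i*p_{i-1} + p_{i-2}, q_i = a_i*q_{i-1} + q_{i-2} with p_{-2}=0, p_{-1}=1, q_{-2}=1, q_{-1}=0:
  i=0: a_0=6, p_0 = 6*1 + 0 = 6, q_0 = 6*0 + 1 = 1.
  i=1: a_1=6, p_1 = 6*6 + 1 = 37, q_1 = 6*1 + 0 = 6.
  i=2: a_2=3, p_2 = 3*37 + 6 = 117, q_2 = 3*6 + 1 = 19.
  i=3: a_3=6, p_3 = 6*117 + 37 = 739, q_3 = 6*19 + 6 = 120.
  i=4: a_4=8, p_4 = 8*739 + 117 = 6029, q_4 = 8*120 + 19 = 979.
  i=5: a_5=7, p_5 = 7*6029 + 739 = 42942, q_5 = 7*979 + 120 = 6973.
  i=6: a_6=3, p_6 = 3*42942 + 6029 = 134855, q_6 = 3*6973 + 979 = 21898.
  i=7: a_7=5, p_7 = 5*134855 + 42942 = 717217, q_7 = 5*21898 + 6973 = 116463.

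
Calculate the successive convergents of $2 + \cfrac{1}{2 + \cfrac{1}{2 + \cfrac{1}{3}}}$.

2/1, 5/2, 12/5, 41/17

Using the convergent recurrence p_i = a_i*p_{i-1} + p_{i-2}, q_i = a_i*q_{i-1} + q_{i-2} with p_{-2}=0, p_{-1}=1, q_{-2}=1, q_{-1}=0:
  i=0: a_0=2, p_0 = 2*1 + 0 = 2, q_0 = 2*0 + 1 = 1.
  i=1: a_1=2, p_1 = 2*2 + 1 = 5, q_1 = 2*1 + 0 = 2.
  i=2: a_2=2, p_2 = 2*5 + 2 = 12, q_2 = 2*2 + 1 = 5.
  i=3: a_3=3, p_3 = 3*12 + 5 = 41, q_3 = 3*5 + 2 = 17.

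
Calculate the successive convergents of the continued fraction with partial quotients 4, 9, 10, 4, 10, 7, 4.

4/1, 37/9, 374/91, 1533/373, 15704/3821, 111461/27120, 461548/112301

Using the convergent recurrence p_i = a_i*p_{i-1} + p_{i-2}, q_i = a_i*q_{i-1} + q_{i-2} with p_{-2}=0, p_{-1}=1, q_{-2}=1, q_{-1}=0:
  i=0: a_0=4, p_0 = 4*1 + 0 = 4, q_0 = 4*0 + 1 = 1.
  i=1: a_1=9, p_1 = 9*4 + 1 = 37, q_1 = 9*1 + 0 = 9.
  i=2: a_2=10, p_2 = 10*37 + 4 = 374, q_2 = 10*9 + 1 = 91.
  i=3: a_3=4, p_3 = 4*374 + 37 = 1533, q_3 = 4*91 + 9 = 373.
  i=4: a_4=10, p_4 = 10*1533 + 374 = 15704, q_4 = 10*373 + 91 = 3821.
  i=5: a_5=7, p_5 = 7*15704 + 1533 = 111461, q_5 = 7*3821 + 373 = 27120.
  i=6: a_6=4, p_6 = 4*111461 + 15704 = 461548, q_6 = 4*27120 + 3821 = 112301.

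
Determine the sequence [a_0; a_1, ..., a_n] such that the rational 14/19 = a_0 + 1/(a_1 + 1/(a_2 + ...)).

[0; 1, 2, 1, 4]

Run the Euclidean algorithm on 14 and 19; the successive quotients are the partial quotients a_0, a_1, ... (each step inverts the fractional part left over by the previous one):
  14 = 0*19 + 14, so a_0 = 0.
  19 = 1*14 + 5, so a_1 = 1.
  14 = 2*5 + 4, so a_2 = 2.
  5 = 1*4 + 1, so a_3 = 1.
  4 = 4*1 + 0, so a_4 = 4.
The remainder reaches 0 after 5 divisions, so the expansion has 5 partial quotients, read off in order.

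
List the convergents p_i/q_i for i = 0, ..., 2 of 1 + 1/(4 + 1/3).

1/1, 5/4, 16/13

Using the convergent recurrence p_i = a_i*p_{i-1} + p_{i-2}, q_i = a_i*q_{i-1} + q_{i-2} with p_{-2}=0, p_{-1}=1, q_{-2}=1, q_{-1}=0:
  i=0: a_0=1, p_0 = 1*1 + 0 = 1, q_0 = 1*0 + 1 = 1.
  i=1: a_1=4, p_1 = 4*1 + 1 = 5, q_1 = 4*1 + 0 = 4.
  i=2: a_2=3, p_2 = 3*5 + 1 = 16, q_2 = 3*4 + 1 = 13.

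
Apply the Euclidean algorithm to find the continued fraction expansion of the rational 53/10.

Run the Euclidean algorithm on 53 and 10; the successive quotients are the partial quotients a_0, a_1, ... (each step inverts the fractional part left over by the previous one):
  53 = 5*10 + 3, so a_0 = 5.
  10 = 3*3 + 1, so a_1 = 3.
  3 = 3*1 + 0, so a_2 = 3.
The remainder reaches 0 after 3 divisions, so the expansion has 3 partial quotients, read off in order.

[5; 3, 3]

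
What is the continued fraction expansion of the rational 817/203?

Run the Euclidean algorithm on 817 and 203; the successive quotients are the partial quotients a_0, a_1, ... (each step inverts the fractional part left over by the previous one):
  817 = 4*203 + 5, so a_0 = 4.
  203 = 40*5 + 3, so a_1 = 40.
  5 = 1*3 + 2, so a_2 = 1.
  3 = 1*2 + 1, so a_3 = 1.
  2 = 2*1 + 0, so a_4 = 2.
The remainder reaches 0 after 5 divisions, so the expansion has 5 partial quotients, read off in order.

[4; 40, 1, 1, 2]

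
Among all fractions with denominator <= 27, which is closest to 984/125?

Expand x = 984/125 as a continued fraction with the Euclidean algorithm:
  984 = 7*125 + 109, so a_0 = 7.
  125 = 1*109 + 16, so a_1 = 1.
  109 = 6*16 + 13, so a_2 = 6.
  16 = 1*13 + 3, so a_3 = 1.
  13 = 4*3 + 1, so a_4 = 4.
  3 = 3*1 + 0, so a_5 = 3.
so x = [7; 1, 6, 1, 4, 3].
Convergents (p_i = a_i*p_{i-1} + p_{i-2}, q_i = a_i*q_{i-1} + q_{i-2} with p_{-2}=0, p_{-1}=1, q_{-2}=1, q_{-1}=0), until the denominator exceeds 27:
  i=0: a_0=7, p_0 = 7*1 + 0 = 7, q_0 = 7*0 + 1 = 1.
  i=1: a_1=1, p_1 = 1*7 + 1 = 8, q_1 = 1*1 + 0 = 1.
  i=2: a_2=6, p_2 = 6*8 + 7 = 55, q_2 = 6*1 + 1 = 7.
  i=3: a_3=1, p_3 = 1*55 + 8 = 63, q_3 = 1*7 + 1 = 8.
  i=4: a_4=4, p_4 = 4*63 + 55 = 307, q_4 = 4*8 + 7 = 39.
q_4 = 39 > 27, so the last convergent with denominator <= 27 is p_3/q_3 = 63/8.
The closest fraction with denominator <= 27 is either p_3/q_3 or the intermediate fraction (k*p_3 + p_2)/(k*q_3 + q_2) with the largest k >= 1 whose denominator stays <= 27; these approach x as k grows, and every other convergent or intermediate fraction in range is farther away.
Largest k: floor((27 - q_2)/q_3) = floor((27 - 7)/8) = 2.
That gives (2*63 + 55)/(2*8 + 7) = 181/23.
Compare the errors: |x - 63/8| = |984*8 - 63*125|/(125*8) = 3/1000, and |x - 181/23| = |984*23 - 181*125|/(125*23) = 7/2875.
Cross-multiplying, 7*1000 = 7000 < 8625 = 3*2875, so 7/2875 is smaller: the intermediate fraction 181/23 is closer to x than 63/8.

181/23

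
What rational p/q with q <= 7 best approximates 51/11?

Expand x = 51/11 as a continued fraction with the Euclidean algorithm:
  51 = 4*11 + 7, so a_0 = 4.
  11 = 1*7 + 4, so a_1 = 1.
  7 = 1*4 + 3, so a_2 = 1.
  4 = 1*3 + 1, so a_3 = 1.
  3 = 3*1 + 0, so a_4 = 3.
so x = [4; 1, 1, 1, 3].
Convergents (p_i = a_i*p_{i-1} + p_{i-2}, q_i = a_i*q_{i-1} + q_{i-2} with p_{-2}=0, p_{-1}=1, q_{-2}=1, q_{-1}=0), until the denominator exceeds 7:
  i=0: a_0=4, p_0 = 4*1 + 0 = 4, q_0 = 4*0 + 1 = 1.
  i=1: a_1=1, p_1 = 1*4 + 1 = 5, q_1 = 1*1 + 0 = 1.
  i=2: a_2=1, p_2 = 1*5 + 4 = 9, q_2 = 1*1 + 1 = 2.
  i=3: a_3=1, p_3 = 1*9 + 5 = 14, q_3 = 1*2 + 1 = 3.
  i=4: a_4=3, p_4 = 3*14 + 9 = 51, q_4 = 3*3 + 2 = 11.
q_4 = 11 > 7, so the last convergent with denominator <= 7 is p_3/q_3 = 14/3.
The closest fraction with denominator <= 7 is either p_3/q_3 or the intermediate fraction (k*p_3 + p_2)/(k*q_3 + q_2) with the largest k >= 1 whose denominator stays <= 7; these approach x as k grows, and every other convergent or intermediate fraction in range is farther away.
Largest k: floor((7 - q_2)/q_3) = floor((7 - 2)/3) = 1.
That gives (1*14 + 9)/(1*3 + 2) = 23/5.
Compare the errors: |x - 14/3| = |51*3 - 14*11|/(11*3) = 1/33, and |x - 23/5| = |51*5 - 23*11|/(11*5) = 2/55.
Cross-multiplying, 1*55 = 55 < 66 = 2*33, so 1/33 is smaller: the convergent 14/3 is closer to x than 23/5.

14/3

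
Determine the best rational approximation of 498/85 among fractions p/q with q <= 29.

Expand x = 498/85 as a continued fraction with the Euclidean algorithm:
  498 = 5*85 + 73, so a_0 = 5.
  85 = 1*73 + 12, so a_1 = 1.
  73 = 6*12 + 1, so a_2 = 6.
  12 = 12*1 + 0, so a_3 = 12.
so x = [5; 1, 6, 12].
Convergents (p_i = a_i*p_{i-1} + p_{i-2}, q_i = a_i*q_{i-1} + q_{i-2} with p_{-2}=0, p_{-1}=1, q_{-2}=1, q_{-1}=0), until the denominator exceeds 29:
  i=0: a_0=5, p_0 = 5*1 + 0 = 5, q_0 = 5*0 + 1 = 1.
  i=1: a_1=1, p_1 = 1*5 + 1 = 6, q_1 = 1*1 + 0 = 1.
  i=2: a_2=6, p_2 = 6*6 + 5 = 41, q_2 = 6*1 + 1 = 7.
  i=3: a_3=12, p_3 = 12*41 + 6 = 498, q_3 = 12*7 + 1 = 85.
q_3 = 85 > 29, so the last convergent with denominator <= 29 is p_2/q_2 = 41/7.
The closest fraction with denominator <= 29 is either p_2/q_2 or the intermediate fraction (k*p_2 + p_1)/(k*q_2 + q_1) with the largest k >= 1 whose denominator stays <= 29; these approach x as k grows, and every other convergent or intermediate fraction in range is farther away.
Largest k: floor((29 - q_1)/q_2) = floor((29 - 1)/7) = 4.
That gives (4*41 + 6)/(4*7 + 1) = 170/29.
Compare the errors: |x - 41/7| = |498*7 - 41*85|/(85*7) = 1/595, and |x - 170/29| = |498*29 - 170*85|/(85*29) = 8/2465.
Cross-multiplying, 1*2465 = 2465 < 4760 = 8*595, so 1/595 is smaller: the convergent 41/7 is closer to x than 170/29.

41/7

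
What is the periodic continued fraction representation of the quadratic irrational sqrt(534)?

Write x_i = (sqrt(534) + m_i)/d_i with (m_0, d_0) = (0, 1). a_0 = floor(sqrt(534)) = 23, since 23^2 = 529 <= 534 < 576 = 24^2.
Iterate m_{i+1} = d_i*a_i - m_i, d_{i+1} = (534 - m_{i+1}^2)/d_i, a_{i+1} = floor((a_0 + m_{i+1})/d_{i+1}):
  m_1 = 1*23 - 0 = 23, d_1 = (534 - 23^2)/1 = 5/1 = 5, a_1 = floor((23 + 23)/5) = 9.
  m_2 = 5*9 - 23 = 22, d_2 = (534 - 22^2)/5 = 50/5 = 10, a_2 = floor((23 + 22)/10) = 4.
  m_3 = 10*4 - 22 = 18, d_3 = (534 - 18^2)/10 = 210/10 = 21, a_3 = floor((23 + 18)/21) = 1.
  m_4 = 21*1 - 18 = 3, d_4 = (534 - 3^2)/21 = 525/21 = 25, a_4 = floor((23 + 3)/25) = 1.
  m_5 = 25*1 - 3 = 22, d_5 = (534 - 22^2)/25 = 50/25 = 2, a_5 = floor((23 + 22)/2) = 22.
  m_6 = 2*22 - 22 = 22, d_6 = (534 - 22^2)/2 = 50/2 = 25, a_6 = floor((23 + 22)/25) = 1.
  m_7 = 25*1 - 22 = 3, d_7 = (534 - 3^2)/25 = 525/25 = 21, a_7 = floor((23 + 3)/21) = 1.
  m_8 = 21*1 - 3 = 18, d_8 = (534 - 18^2)/21 = 210/21 = 10, a_8 = floor((23 + 18)/10) = 4.
  m_9 = 10*4 - 18 = 22, d_9 = (534 - 22^2)/10 = 50/10 = 5, a_9 = floor((23 + 22)/5) = 9.
  m_10 = 5*9 - 22 = 23, d_10 = (534 - 23^2)/5 = 5/5 = 1, a_10 = floor((23 + 23)/1) = 46.
  m_11 = 1*46 - 23 = 23, d_11 = (534 - 23^2)/1 = 5/1 = 5: (m_11, d_11) = (m_1, d_1) = (23, 5), so from here the quotients repeat a_1, ..., a_10; the period length is 10.
Hence the expansion of sqrt(534) is a_0 = 23 followed by the repeating block 9, 4, 1, 1, 22, 1, 1, 4, 9, 46 (period 10).

[23; (9, 4, 1, 1, 22, 1, 1, 4, 9, 46)]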